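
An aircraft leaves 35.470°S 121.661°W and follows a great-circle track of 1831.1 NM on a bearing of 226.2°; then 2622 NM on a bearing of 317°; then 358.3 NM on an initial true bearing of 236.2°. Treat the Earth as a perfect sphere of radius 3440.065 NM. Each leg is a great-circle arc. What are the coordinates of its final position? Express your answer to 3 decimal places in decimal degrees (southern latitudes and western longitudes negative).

latitude -18.116°, longitude 167.625°

Apply the spherical direct solution leg by leg, carrying full precision between legs.
Leg 1: from (-35.470°, -121.661°), δ = 1831.1/3440.065 = 0.532286 rad, θ = 226.2° → φ = -51.820°, λ = -158.002°.
Leg 2: from (-51.820°, -158.002°), δ = 2622/3440.065 = 0.762195 rad, θ = 317° → φ = -14.858°, λ = 172.841°.
Leg 3: from (-14.858°, 172.841°), δ = 358.3/3440.065 = 0.104155 rad, θ = 236.2° → φ = -18.116°, λ = 167.625°.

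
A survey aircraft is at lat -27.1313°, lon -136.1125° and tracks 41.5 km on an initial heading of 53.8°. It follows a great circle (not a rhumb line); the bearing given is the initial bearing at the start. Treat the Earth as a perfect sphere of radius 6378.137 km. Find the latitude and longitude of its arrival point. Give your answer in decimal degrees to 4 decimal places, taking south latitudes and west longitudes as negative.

latitude -26.9107°, longitude -135.7751°

δ = 41.5/6378.137 = 0.006507 rad (0.3728°).
Start latitude φ₁ = -0.473531 rad; initial bearing θ = 0.938987 rad.
sin φ₂ = sin φ₁ cos δ + cos φ₁ sin δ cos θ = (-0.456031)(0.999979) + (0.889964)(0.006507)(0.590606) = -0.452602
φ₂ = asin(-0.452602) = -0.469681 rad = -26.9107°.
For the longitude increment, Δλ = atan2( sin θ sin δ cos φ₁, cos δ − sin φ₁ sin φ₂ ) = atan2(0.004673, 0.793578) = 0.3374°.
Hence λ₂ = -136.1125° + 0.3374° = -135.7751°.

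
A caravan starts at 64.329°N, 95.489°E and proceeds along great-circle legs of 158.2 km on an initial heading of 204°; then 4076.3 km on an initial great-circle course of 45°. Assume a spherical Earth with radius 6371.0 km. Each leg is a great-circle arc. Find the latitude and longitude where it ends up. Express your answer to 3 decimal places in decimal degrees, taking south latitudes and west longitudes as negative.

latitude 65.016°, longitude -174.112°

Apply the spherical direct solution leg by leg, carrying full precision between legs.
Leg 1: from (64.329°, 95.489°), δ = 158.2/6371 = 0.024831 rad, θ = 204° → φ = 63.023°, λ = 94.213°.
Leg 2: from (63.023°, 94.213°), δ = 4076.3/6371 = 0.639821 rad, θ = 45° → φ = 65.016°, λ = -174.112°.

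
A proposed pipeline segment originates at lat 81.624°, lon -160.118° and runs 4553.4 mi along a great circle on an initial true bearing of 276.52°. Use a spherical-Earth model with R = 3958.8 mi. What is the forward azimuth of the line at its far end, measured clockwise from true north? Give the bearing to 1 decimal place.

The arc subtends δ = 4553.4/3958.8 = 1.150197 rad at the centre.
Converting: φ₁ = 1.424608 rad, θ = 4.826184 rad.
Destination latitude: φ₂ = arcsin( sin φ₁ cos δ + cos φ₁ sin δ cos θ ) = arcsin(0.419051) = 24.775°.
Then Δλ = atan2(-0.132113, -0.006274) = -1.618250 rad, from sin θ sin δ cos φ₁ over cos δ − sin φ₁ sin φ₂.
λ₂ = -160.118° + -92.719° = -252.837°, normalized to (−180°, 180°] → 107.163°.
The forward bearing on arrival equals the back-azimuth from the destination plus 180°.
Back-azimuth from P₂ (24.8°, 107.2°) to P₁ (81.6°, -160.1°), with Δλ' = λ₁ − λ₂ = -267.3°: atan2( sin Δλ' cos φ₁ , cos φ₂ sin φ₁ − sin φ₂ cos φ₁ cos Δλ' ) = 9.2°.
Final bearing = (9.2° + 180°) mod 360° = 189.2°.

final bearing 189.2°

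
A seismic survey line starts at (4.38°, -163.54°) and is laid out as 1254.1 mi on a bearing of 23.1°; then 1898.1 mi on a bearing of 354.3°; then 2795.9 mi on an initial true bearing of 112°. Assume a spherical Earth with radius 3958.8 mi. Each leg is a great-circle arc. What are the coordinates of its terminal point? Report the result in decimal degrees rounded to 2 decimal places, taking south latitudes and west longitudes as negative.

Apply the spherical direct solution leg by leg, carrying full precision between legs.
Leg 1: from (4.38°, -163.54°), δ = 1254.1/3958.8 = 0.316788 rad, θ = 23.1° → φ = 20.99°, λ = -156.02°.
Leg 2: from (20.99°, -156.02°), δ = 1898.1/3958.8 = 0.479463 rad, θ = 354.3° → φ = 48.28°, λ = -159.97°.
Leg 3: from (48.28°, -159.97°), δ = 2795.9/3958.8 = 0.706249 rad, θ = 112° → φ = 23.96°, λ = -118.78°.

latitude 23.96°, longitude -118.78°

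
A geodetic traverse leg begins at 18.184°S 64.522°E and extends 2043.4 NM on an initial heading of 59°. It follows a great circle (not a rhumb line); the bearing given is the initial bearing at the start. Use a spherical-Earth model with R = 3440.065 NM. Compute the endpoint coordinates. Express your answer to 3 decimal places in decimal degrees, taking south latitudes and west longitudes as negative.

latitude 0.874°, longitude 93.194°

Angular distance δ = d/R = 2043.4 / 3440.065 = 0.594000 rad.
With φ₁ = -18.184° = -0.317371 rad and θ = 59° = 1.029744 rad:
Destination latitude: φ₂ = arcsin( sin φ₁ cos δ + cos φ₁ sin δ cos θ ) = arcsin(0.015246) = 0.874°.
Then Δλ = atan2(0.455781, 0.833466) = 0.500422 rad, from sin θ sin δ cos φ₁ over cos δ − sin φ₁ sin φ₂.
λ₂ = λ₁ + Δλ = 93.194°.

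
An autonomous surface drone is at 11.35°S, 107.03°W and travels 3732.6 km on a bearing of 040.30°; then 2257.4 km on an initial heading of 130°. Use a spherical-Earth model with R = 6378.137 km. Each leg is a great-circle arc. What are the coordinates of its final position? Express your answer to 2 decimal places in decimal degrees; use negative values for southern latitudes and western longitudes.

latitude 1.02°, longitude -69.98°

Apply the spherical direct solution leg by leg, carrying full precision between legs.
Leg 1: from (-11.35°, -107.03°), δ = 3732.6/6378.137 = 0.585218 rad, θ = 40.3° → φ = 14.42°, λ = -85.38°.
Leg 2: from (14.42°, -85.38°), δ = 2257.4/6378.137 = 0.353928 rad, θ = 130° → φ = 1.02°, λ = -69.98°.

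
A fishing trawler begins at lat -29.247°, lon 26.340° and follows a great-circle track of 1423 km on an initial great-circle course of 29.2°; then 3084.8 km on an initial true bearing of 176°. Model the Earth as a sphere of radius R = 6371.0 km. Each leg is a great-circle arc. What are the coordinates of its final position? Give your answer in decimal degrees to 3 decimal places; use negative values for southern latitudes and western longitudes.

Apply the spherical direct solution leg by leg, carrying full precision between legs.
Leg 1: from (-29.247°, 26.340°), δ = 1423/6371 = 0.223356 rad, θ = 29.2° → φ = -17.923°, λ = 32.861°.
Leg 2: from (-17.923°, 32.861°), δ = 3084.8/6371 = 0.484194 rad, θ = 176° → φ = -45.577°, λ = 35.520°.

latitude -45.577°, longitude 35.520°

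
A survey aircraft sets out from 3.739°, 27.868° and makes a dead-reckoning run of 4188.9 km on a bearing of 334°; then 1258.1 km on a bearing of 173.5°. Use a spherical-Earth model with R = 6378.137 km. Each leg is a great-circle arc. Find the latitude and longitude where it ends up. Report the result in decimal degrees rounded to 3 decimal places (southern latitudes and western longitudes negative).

Apply the spherical direct solution leg by leg, carrying full precision between legs.
Leg 1: from (3.739°, 27.868°), δ = 4188.9/6378.137 = 0.656759 rad, θ = 334° → φ = 36.815°, λ = 8.337°.
Leg 2: from (36.815°, 8.337°), δ = 1258.1/6378.137 = 0.197252 rad, θ = 173.5° → φ = 25.578°, λ = 9.746°.

latitude 25.578°, longitude 9.746°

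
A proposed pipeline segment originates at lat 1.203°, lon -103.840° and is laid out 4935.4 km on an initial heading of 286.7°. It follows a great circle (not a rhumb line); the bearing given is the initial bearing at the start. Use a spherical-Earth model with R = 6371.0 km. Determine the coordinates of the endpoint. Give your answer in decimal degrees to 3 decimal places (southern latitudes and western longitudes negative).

The arc subtends δ = 4935.4/6371 = 0.774666 rad at the centre.
Start latitude φ₁ = 0.020996 rad; initial bearing θ = 5.003859 rad.
Applying the spherical law of cosines for sides, sin φ₂ = sin φ₁ cos δ + cos φ₁ sin δ cos θ = 0.215962, so φ₂ = 12.472°.
Then Δλ = atan2(-0.669828, 0.710120) = -0.756208 rad, from sin θ sin δ cos φ₁ over cos δ − sin φ₁ sin φ₂.
λ₂ = -103.840° + -43.328° = -147.168°.

latitude 12.472°, longitude -147.168°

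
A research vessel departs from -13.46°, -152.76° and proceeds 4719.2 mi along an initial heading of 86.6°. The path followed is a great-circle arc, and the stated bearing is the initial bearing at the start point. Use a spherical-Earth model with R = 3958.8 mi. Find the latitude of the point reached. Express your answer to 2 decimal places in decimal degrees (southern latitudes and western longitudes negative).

latitude -1.86°

The arc subtends δ = 4719.2/3958.8 = 1.192078 rad at the centre.
With φ₁ = -13.46° = -0.234921 rad and θ = 86.6° = 1.511455 rad:
sin φ₂ = sin φ₁ cos δ + cos φ₁ sin δ cos θ = (-0.232766)(0.369730) + (0.972533)(0.929139)(0.059306) = -0.032470
φ₂ = asin(-0.032470) = -0.032476 rad = -1.86°.
For the longitude increment, Δλ = atan2( sin θ sin δ cos φ₁, cos δ − sin φ₁ sin φ₂ ) = atan2(0.902028, 0.362172) = 68.12°.
λ₂ = -152.76° + 68.12° = -84.64°.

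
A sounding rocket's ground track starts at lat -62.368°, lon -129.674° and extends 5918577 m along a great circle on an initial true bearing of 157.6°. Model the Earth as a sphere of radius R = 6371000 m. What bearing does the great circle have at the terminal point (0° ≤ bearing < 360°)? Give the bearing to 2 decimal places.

δ = 5918577/6371000 = 0.928987 rad (53.2270°).
Start latitude φ₁ = -1.088527 rad; initial bearing θ = 2.750639 rad.
Destination latitude: φ₂ = arcsin( sin φ₁ cos δ + cos φ₁ sin δ cos θ ) = arcsin(-0.873839) = -60.908°.
Then Δλ = atan2(0.141569, -0.175527) = 2.462879 rad, from sin θ sin δ cos φ₁ over cos δ − sin φ₁ sin φ₂.
Hence λ₂ = -129.674° + 141.113° = 11.439°.
The forward bearing on arrival equals the back-azimuth from the destination plus 180°.
Back-azimuth from P₂ (-60.91°, 11.44°) to P₁ (-62.37°, -129.67°), with Δλ' = λ₁ − λ₂ = -141.11°: atan2( sin Δλ' cos φ₁ , cos φ₂ sin φ₁ − sin φ₂ cos φ₁ cos Δλ' ) = 201.31°.
Final bearing = (201.31° + 180°) mod 360° = 21.31°.

final bearing 21.31°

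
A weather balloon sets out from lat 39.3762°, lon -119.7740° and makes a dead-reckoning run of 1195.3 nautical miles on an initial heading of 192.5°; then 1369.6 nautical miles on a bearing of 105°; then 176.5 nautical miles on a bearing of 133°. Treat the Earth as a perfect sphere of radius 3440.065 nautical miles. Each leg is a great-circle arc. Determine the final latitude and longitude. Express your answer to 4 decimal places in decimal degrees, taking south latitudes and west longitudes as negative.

latitude 10.6124°, longitude -99.5139°

Apply the spherical direct solution leg by leg, carrying full precision between legs.
Leg 1: from (39.3762°, -119.7740°), δ = 1195.3/3440.065 = 0.347464 rad, θ = 192.5° → φ = 19.8476°, λ = -124.2680°.
Leg 2: from (19.8476°, -124.2680°), δ = 1369.6/3440.065 = 0.398132 rad, θ = 105° → φ = 12.6257°, λ = -101.7008°.
Leg 3: from (12.6257°, -101.7008°), δ = 176.5/3440.065 = 0.051307 rad, θ = 133° → φ = 10.6124°, λ = -99.5139°.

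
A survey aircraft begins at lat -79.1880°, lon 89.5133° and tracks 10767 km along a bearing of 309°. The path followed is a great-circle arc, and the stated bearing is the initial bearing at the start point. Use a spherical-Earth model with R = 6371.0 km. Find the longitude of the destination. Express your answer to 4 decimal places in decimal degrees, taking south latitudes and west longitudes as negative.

longitude 36.9834°

Angular distance δ = d/R = 10767 / 6371 = 1.690002 rad.
Start latitude φ₁ = -1.382091 rad; initial bearing θ = 5.393067 rad.
Applying the spherical law of cosines for sides, sin φ₂ = sin φ₁ cos δ + cos φ₁ sin δ cos θ = 0.234027, so φ₂ = 13.5343°.
For the longitude increment, Δλ = atan2( sin θ sin δ cos φ₁, cos δ − sin φ₁ sin φ₂ ) = atan2(-0.144748, 0.110949) = -52.5299°.
λ₂ = 89.5133° + -52.5299° = 36.9834°.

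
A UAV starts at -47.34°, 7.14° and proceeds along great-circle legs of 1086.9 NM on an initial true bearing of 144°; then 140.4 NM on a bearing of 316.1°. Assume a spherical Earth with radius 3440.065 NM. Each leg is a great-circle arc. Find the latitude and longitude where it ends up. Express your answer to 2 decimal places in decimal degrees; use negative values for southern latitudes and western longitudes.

Apply the spherical direct solution leg by leg, carrying full precision between legs.
Leg 1: from (-47.34°, 7.14°), δ = 1086.9/3440.065 = 0.315953 rad, θ = 144° → φ = -60.38°, λ = 28.83°.
Leg 2: from (-60.38°, 28.83°), δ = 140.4/3440.065 = 0.040813 rad, θ = 316.1° → φ = -58.66°, λ = 25.71°.

latitude -58.66°, longitude 25.71°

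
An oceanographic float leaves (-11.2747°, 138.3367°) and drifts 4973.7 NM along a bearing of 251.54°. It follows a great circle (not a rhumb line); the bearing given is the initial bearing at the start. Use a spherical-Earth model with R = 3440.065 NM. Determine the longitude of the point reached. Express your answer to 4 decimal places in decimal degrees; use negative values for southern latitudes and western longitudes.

longitude 52.0345°

Central angle δ = d/R = 1.445816 rad.
Converting: φ₁ = -0.196781 rad, θ = 4.390201 rad.
Applying the spherical law of cosines for sides, sin φ₂ = sin φ₁ cos δ + cos φ₁ sin δ cos θ = -0.332481, so φ₂ = -19.4195°.
For the longitude increment, Δλ = atan2( sin θ sin δ cos φ₁, cos δ − sin φ₁ sin φ₂ ) = atan2(-0.922983, 0.059651) = -86.3022°.
λ₂ = λ₁ + Δλ = 52.0345°.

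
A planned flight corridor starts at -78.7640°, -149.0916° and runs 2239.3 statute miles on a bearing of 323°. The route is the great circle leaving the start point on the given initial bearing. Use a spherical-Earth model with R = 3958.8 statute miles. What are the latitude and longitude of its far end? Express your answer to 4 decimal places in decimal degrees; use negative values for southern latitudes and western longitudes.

latitude -48.1294°, longitude -177.9901°

Angular distance δ = d/R = 2239.3 / 3958.8 = 0.565651 rad.
Start latitude φ₁ = -1.374691 rad; initial bearing θ = 5.637413 rad.
Applying the spherical law of cosines for sides, sin φ₂ = sin φ₁ cos δ + cos φ₁ sin δ cos θ = -0.744654, so φ₂ = -48.1294°.
Δλ = atan2( sin θ sin δ cos φ₁ , cos δ − sin φ₁ sin φ₂ ) = atan2(-0.062850, 0.113859) = -0.504375 rad = -28.8985°.
Hence λ₂ = -149.0916° + -28.8985° = -177.9901°.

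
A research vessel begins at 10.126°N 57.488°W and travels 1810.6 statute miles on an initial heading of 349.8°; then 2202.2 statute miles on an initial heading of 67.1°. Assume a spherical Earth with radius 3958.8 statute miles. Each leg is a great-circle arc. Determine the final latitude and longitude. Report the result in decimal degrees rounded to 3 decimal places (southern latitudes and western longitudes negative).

latitude 41.594°, longitude -22.452°

Apply the spherical direct solution leg by leg, carrying full precision between legs.
Leg 1: from (10.126°, -57.488°), δ = 1810.6/3958.8 = 0.457361 rad, θ = 349.8° → φ = 35.844°, λ = -63.024°.
Leg 2: from (35.844°, -63.024°), δ = 2202.2/3958.8 = 0.556280 rad, θ = 67.1° → φ = 41.594°, λ = -22.452°.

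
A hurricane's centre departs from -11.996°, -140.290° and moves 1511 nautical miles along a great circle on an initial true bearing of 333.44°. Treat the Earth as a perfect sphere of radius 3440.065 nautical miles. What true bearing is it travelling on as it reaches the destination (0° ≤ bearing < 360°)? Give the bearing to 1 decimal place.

δ = 1511/3440.065 = 0.439236 rad (25.1664°).
Converting: φ₁ = -0.209370 rad, θ = 5.819626 rad.
sin φ₂ = sin φ₁ cos δ + cos φ₁ sin δ cos θ = (-0.207843)(0.905077) + (0.978162)(0.425248)(0.894467) = 0.183949
φ₂ = asin(0.183949) = 0.185003 rad = 10.600°.
For the longitude increment, Δλ = atan2( sin θ sin δ cos φ₁, cos δ − sin φ₁ sin φ₂ ) = atan2(-0.185991, 0.943310) = -11.154°.
λ₂ = -140.290° + -11.154° = -151.444°.
The forward bearing on arrival equals the back-azimuth from the destination plus 180°.
Back-azimuth from P₂ (10.6°, -151.4°) to P₁ (-12.0°, -140.3°), with Δλ' = λ₁ − λ₂ = 11.2°: atan2( sin Δλ' cos φ₁ , cos φ₂ sin φ₁ − sin φ₂ cos φ₁ cos Δλ' ) = 153.6°.
Final bearing = (153.6° + 180°) mod 360° = 333.6°.

final bearing 333.6°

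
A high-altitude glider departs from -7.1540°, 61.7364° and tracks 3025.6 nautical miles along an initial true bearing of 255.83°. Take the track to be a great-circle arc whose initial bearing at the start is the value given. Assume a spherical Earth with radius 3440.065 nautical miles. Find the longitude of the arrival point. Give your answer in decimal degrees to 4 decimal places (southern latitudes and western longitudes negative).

δ = 3025.6/3440.065 = 0.879518 rad (50.3927°).
Converting: φ₁ = -0.124861 rad, θ = 4.465076 rad.
Destination latitude: φ₂ = arcsin( sin φ₁ cos δ + cos φ₁ sin δ cos θ ) = arcsin(-0.266528) = -15.4578°.
Δλ = atan2( sin θ sin δ cos φ₁ , cos δ − sin φ₁ sin φ₂ ) = atan2(-0.741175, 0.604330) = -0.886755 rad = -50.8073°.
λ₂ = λ₁ + Δλ = 10.9291°.

longitude 10.9291°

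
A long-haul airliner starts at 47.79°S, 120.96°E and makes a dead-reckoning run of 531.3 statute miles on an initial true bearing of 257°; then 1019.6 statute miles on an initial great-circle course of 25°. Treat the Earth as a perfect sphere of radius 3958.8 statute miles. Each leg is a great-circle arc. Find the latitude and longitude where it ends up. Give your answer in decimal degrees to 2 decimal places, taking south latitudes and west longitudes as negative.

latitude -35.30°, longitude 117.09°

Apply the spherical direct solution leg by leg, carrying full precision between legs.
Leg 1: from (-47.79°, 120.96°), δ = 531.3/3958.8 = 0.134207 rad, θ = 257° → φ = -48.96°, λ = 109.51°.
Leg 2: from (-48.96°, 109.51°), δ = 1019.6/3958.8 = 0.257553 rad, θ = 25° → φ = -35.30°, λ = 117.09°.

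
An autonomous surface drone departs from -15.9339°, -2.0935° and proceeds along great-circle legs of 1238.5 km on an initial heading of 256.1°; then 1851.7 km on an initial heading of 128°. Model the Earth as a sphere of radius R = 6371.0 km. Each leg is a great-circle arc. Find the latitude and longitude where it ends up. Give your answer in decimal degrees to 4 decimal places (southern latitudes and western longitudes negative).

latitude -27.9253°, longitude 1.3234°

Apply the spherical direct solution leg by leg, carrying full precision between legs.
Leg 1: from (-15.9339°, -2.0935°), δ = 1238.5/6371 = 0.194396 rad, θ = 256.1° → φ = -18.2993°, λ = -13.4846°.
Leg 2: from (-18.2993°, -13.4846°), δ = 1851.7/6371 = 0.290645 rad, θ = 128° → φ = -27.9253°, λ = 1.3234°.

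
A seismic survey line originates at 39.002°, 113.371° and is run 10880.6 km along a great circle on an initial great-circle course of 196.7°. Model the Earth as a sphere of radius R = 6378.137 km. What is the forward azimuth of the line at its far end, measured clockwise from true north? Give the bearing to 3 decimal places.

δ = 10880.6/6378.137 = 1.705921 rad (97.7421°).
Converting: φ₁ = 0.680713 rad, θ = 3.433063 rad.
Applying the spherical law of cosines for sides, sin φ₂ = sin φ₁ cos δ + cos φ₁ sin δ cos θ = -0.822344, so φ₂ = -55.320°.
Δλ = atan2( sin θ sin δ cos φ₁ , cos δ − sin φ₁ sin φ₂ ) = atan2(-0.221279, 0.382826) = -0.524097 rad = -30.029°.
Hence λ₂ = 113.371° + -30.029° = 83.342°.
The forward bearing on arrival equals the back-azimuth from the destination plus 180°.
Back-azimuth from P₂ (-55.320°, 83.342°) to P₁ (39.002°, 113.371°), with Δλ' = λ₁ − λ₂ = 30.029°: atan2( sin Δλ' cos φ₁ , cos φ₂ sin φ₁ − sin φ₂ cos φ₁ cos Δλ' ) = 23.109°.
Final bearing = (23.109° + 180°) mod 360° = 203.109°.

final bearing 203.109°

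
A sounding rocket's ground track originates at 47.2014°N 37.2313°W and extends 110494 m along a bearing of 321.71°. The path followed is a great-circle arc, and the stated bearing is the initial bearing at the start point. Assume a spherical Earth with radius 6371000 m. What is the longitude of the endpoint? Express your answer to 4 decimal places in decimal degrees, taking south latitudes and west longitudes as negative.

Central angle δ = d/R = 0.017343 rad.
Start latitude φ₁ = 0.823820 rad; initial bearing θ = 5.614899 rad.
Destination latitude: φ₂ = arcsin( sin φ₁ cos δ + cos φ₁ sin δ cos θ ) = arcsin(0.742884) = 47.9777°.
Then Δλ = atan2(-0.007301, 0.454761) = -0.016054 rad, from sin θ sin δ cos φ₁ over cos δ − sin φ₁ sin φ₂.
λ₂ = -37.2313° + -0.9198° = -38.1511°.

longitude -38.1511°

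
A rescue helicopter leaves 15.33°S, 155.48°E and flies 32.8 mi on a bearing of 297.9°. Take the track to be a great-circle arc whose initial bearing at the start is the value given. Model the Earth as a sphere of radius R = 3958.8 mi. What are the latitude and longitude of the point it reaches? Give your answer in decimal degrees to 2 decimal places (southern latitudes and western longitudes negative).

Central angle δ = d/R = 0.008285 rad.
Converting: φ₁ = -0.267559 rad, θ = 5.199336 rad.
Destination latitude: φ₂ = arcsin( sin φ₁ cos δ + cos φ₁ sin δ cos θ ) = arcsin(-0.260630) = -15.11°.
Δλ = atan2( sin θ sin δ cos φ₁ , cos δ − sin φ₁ sin φ₂ ) = atan2(-0.007062, 0.931061) = -0.007584 rad = -0.43°.
λ₂ = 155.48° + -0.43° = 155.05°.

latitude -15.11°, longitude 155.05°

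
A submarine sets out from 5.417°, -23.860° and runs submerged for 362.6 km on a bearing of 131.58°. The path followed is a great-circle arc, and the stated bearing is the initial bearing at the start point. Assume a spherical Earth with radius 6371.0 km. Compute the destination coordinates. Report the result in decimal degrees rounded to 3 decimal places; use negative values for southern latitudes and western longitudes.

latitude 3.249°, longitude -21.417°

Central angle δ = d/R = 0.056914 rad.
Converting: φ₁ = 0.094544 rad, θ = 2.296504 rad.
sin φ₂ = sin φ₁ cos δ + cos φ₁ sin δ cos θ = (0.094404)(0.998381) + (0.995534)(0.056883)(-0.663665) = 0.056668
φ₂ = asin(0.056668) = 0.056698 rad = 3.249°.
Δλ = atan2( sin θ sin δ cos φ₁ , cos δ − sin φ₁ sin φ₂ ) = atan2(0.042360, 0.993031) = 0.042632 rad = 2.443°.
λ₂ = λ₁ + Δλ = -21.417°.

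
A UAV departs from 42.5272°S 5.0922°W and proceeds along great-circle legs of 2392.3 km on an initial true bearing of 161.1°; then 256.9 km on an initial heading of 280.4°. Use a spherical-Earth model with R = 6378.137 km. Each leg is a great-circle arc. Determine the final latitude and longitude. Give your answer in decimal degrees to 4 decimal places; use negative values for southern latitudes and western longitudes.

latitude -61.6740°, longitude 4.8471°

Apply the spherical direct solution leg by leg, carrying full precision between legs.
Leg 1: from (-42.5272°, -5.0922°), δ = 2392.3/6378.137 = 0.375078 rad, θ = 161.1° → φ = -62.1744°, λ = 9.6352°.
Leg 2: from (-62.1744°, 9.6352°), δ = 256.9/6378.137 = 0.040278 rad, θ = 280.4° → φ = -61.6740°, λ = 4.8471°.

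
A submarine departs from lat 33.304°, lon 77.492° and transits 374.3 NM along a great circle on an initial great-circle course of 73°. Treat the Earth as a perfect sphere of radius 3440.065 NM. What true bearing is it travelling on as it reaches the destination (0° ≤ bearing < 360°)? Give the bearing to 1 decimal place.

final bearing 77.1°

δ = 374.3/3440.065 = 0.108806 rad (6.2341°).
Start latitude φ₁ = 0.581264 rad; initial bearing θ = 1.274090 rad.
Applying the spherical law of cosines for sides, sin φ₂ = sin φ₁ cos δ + cos φ₁ sin δ cos θ = 0.572369, so φ₂ = 34.916°.
Δλ = atan2( sin θ sin δ cos φ₁ , cos δ − sin φ₁ sin φ₂ ) = atan2(0.086792, 0.679809) = 0.126984 rad = 7.276°.
Hence λ₂ = 77.492° + 7.276° = 84.768°.
The forward bearing on arrival equals the back-azimuth from the destination plus 180°.
Back-azimuth from P₂ (34.9°, 84.8°) to P₁ (33.3°, 77.5°), with Δλ' = λ₁ − λ₂ = -7.3°: atan2( sin Δλ' cos φ₁ , cos φ₂ sin φ₁ − sin φ₂ cos φ₁ cos Δλ' ) = 257.1°.
Final bearing = (257.1° + 180°) mod 360° = 77.1°.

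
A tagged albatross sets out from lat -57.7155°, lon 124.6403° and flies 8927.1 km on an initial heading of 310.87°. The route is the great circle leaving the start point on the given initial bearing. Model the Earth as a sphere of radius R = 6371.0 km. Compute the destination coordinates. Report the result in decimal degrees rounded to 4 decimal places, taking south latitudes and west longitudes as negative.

latitude 11.6424°, longitude 75.0874°

Central angle δ = d/R = 1.401209 rad.
Start latitude φ₁ = -1.007326 rad; initial bearing θ = 5.425705 rad.
Applying the spherical law of cosines for sides, sin φ₂ = sin φ₁ cos δ + cos φ₁ sin δ cos θ = 0.201803, so φ₂ = 11.6424°.
Then Δλ = atan2(-0.398108, 0.339382) = -0.864861 rad, from sin θ sin δ cos φ₁ over cos δ − sin φ₁ sin φ₂.
Hence λ₂ = 124.6403° + -49.5529° = 75.0874°.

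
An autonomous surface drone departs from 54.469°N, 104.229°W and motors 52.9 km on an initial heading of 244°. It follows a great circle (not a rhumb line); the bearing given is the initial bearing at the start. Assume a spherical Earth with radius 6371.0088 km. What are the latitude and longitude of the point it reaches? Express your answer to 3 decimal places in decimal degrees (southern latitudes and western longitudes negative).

The arc subtends δ = 52.9/6371.0088 = 0.008303 rad at the centre.
Start latitude φ₁ = 0.950663 rad; initial bearing θ = 4.258603 rad.
Destination latitude: φ₂ = arcsin( sin φ₁ cos δ + cos φ₁ sin δ cos θ ) = arcsin(0.811658) = 54.258°.
For the longitude increment, Δλ = atan2( sin θ sin δ cos φ₁, cos δ − sin φ₁ sin φ₂ ) = atan2(-0.004337, 0.339437) = -0.732°.
λ₂ = -104.229° + -0.732° = -104.961°.

latitude 54.258°, longitude -104.961°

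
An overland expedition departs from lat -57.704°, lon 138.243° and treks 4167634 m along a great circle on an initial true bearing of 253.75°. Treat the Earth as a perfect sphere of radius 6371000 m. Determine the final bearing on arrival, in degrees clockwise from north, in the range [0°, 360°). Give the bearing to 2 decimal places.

final bearing 307.65°

The arc subtends δ = 4167634/6371000 = 0.654157 rad at the centre.
Converting: φ₁ = -1.007125 rad, θ = 4.428773 rad.
Destination latitude: φ₂ = arcsin( sin φ₁ cos δ + cos φ₁ sin δ cos θ ) = arcsin(-0.761772) = -49.621°.
For the longitude increment, Δλ = atan2( sin θ sin δ cos φ₁, cos δ − sin φ₁ sin φ₂ ) = atan2(-0.312124, 0.149636) = -64.386°.
λ₂ = λ₁ + Δλ = 73.857°.
The forward bearing on arrival equals the back-azimuth from the destination plus 180°.
Back-azimuth from P₂ (-49.62°, 73.86°) to P₁ (-57.70°, 138.24°), with Δλ' = λ₁ − λ₂ = 64.39°: atan2( sin Δλ' cos φ₁ , cos φ₂ sin φ₁ − sin φ₂ cos φ₁ cos Δλ' ) = 127.65°.
Final bearing = (127.65° + 180°) mod 360° = 307.65°.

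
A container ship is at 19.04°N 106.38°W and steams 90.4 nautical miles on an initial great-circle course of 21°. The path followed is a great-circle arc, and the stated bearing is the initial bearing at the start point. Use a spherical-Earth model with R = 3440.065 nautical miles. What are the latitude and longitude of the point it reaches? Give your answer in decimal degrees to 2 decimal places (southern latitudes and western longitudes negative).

latitude 20.44°, longitude -105.80°

The arc subtends δ = 90.4/3440.065 = 0.026279 rad at the centre.
Converting: φ₁ = 0.332311 rad, θ = 0.366519 rad.
sin φ₂ = sin φ₁ cos δ + cos φ₁ sin δ cos θ = (0.326228)(0.999655) + (0.945291)(0.026276)(0.933580) = 0.349304
φ₂ = asin(0.349304) = 0.356828 rad = 20.44°.
Δλ = atan2( sin θ sin δ cos φ₁ , cos δ − sin φ₁ sin φ₂ ) = atan2(0.008901, 0.885702) = 0.010049 rad = 0.58°.
λ₂ = λ₁ + Δλ = -105.80°.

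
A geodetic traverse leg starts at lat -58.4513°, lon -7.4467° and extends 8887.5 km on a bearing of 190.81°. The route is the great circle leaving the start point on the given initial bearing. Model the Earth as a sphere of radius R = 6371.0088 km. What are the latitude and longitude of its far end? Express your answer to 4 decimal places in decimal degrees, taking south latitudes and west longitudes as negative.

latitude -40.9247°, longitude -173.3003°

Central angle δ = d/R = 1.394991 rad.
Converting: φ₁ = -1.020168 rad, θ = 3.330263 rad.
Destination latitude: φ₂ = arcsin( sin φ₁ cos δ + cos φ₁ sin δ cos θ ) = arcsin(-0.655066) = -40.9247°.
For the longitude increment, Δλ = atan2( sin θ sin δ cos φ₁, cos δ − sin φ₁ sin φ₂ ) = atan2(-0.096619, -0.383344) = -165.8536°.
λ₂ = λ₁ + Δλ = -173.3003°.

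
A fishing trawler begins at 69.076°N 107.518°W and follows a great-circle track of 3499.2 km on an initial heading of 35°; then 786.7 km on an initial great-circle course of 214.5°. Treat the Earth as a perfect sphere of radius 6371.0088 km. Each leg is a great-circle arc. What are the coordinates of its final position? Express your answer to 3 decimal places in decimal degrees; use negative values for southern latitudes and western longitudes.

latitude 65.545°, longitude -9.647°

Apply the spherical direct solution leg by leg, carrying full precision between legs.
Leg 1: from (69.076°, -107.518°), δ = 3499.2/6371.0088 = 0.549238 rad, θ = 35° → φ = 71.694°, λ = 0.054°.
Leg 2: from (71.694°, 0.054°), δ = 786.7/6371.0088 = 0.123481 rad, θ = 214.5° → φ = 65.545°, λ = -9.647°.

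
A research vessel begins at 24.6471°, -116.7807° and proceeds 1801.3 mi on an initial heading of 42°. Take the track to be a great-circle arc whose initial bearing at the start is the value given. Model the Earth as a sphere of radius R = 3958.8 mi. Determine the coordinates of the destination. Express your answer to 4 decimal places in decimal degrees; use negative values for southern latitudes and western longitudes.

latitude 42.1779°, longitude -93.4015°

δ = 1801.3/3958.8 = 0.455012 rad (26.0702°).
Converting: φ₁ = 0.430173 rad, θ = 0.733038 rad.
Applying the spherical law of cosines for sides, sin φ₂ = sin φ₁ cos δ + cos φ₁ sin δ cos θ = 0.671435, so φ₂ = 42.1779°.
For the longitude increment, Δλ = atan2( sin θ sin δ cos φ₁, cos δ − sin φ₁ sin φ₂ ) = atan2(0.267273, 0.618249) = 23.3792°.
Hence λ₂ = -116.7807° + 23.3792° = -93.4015°.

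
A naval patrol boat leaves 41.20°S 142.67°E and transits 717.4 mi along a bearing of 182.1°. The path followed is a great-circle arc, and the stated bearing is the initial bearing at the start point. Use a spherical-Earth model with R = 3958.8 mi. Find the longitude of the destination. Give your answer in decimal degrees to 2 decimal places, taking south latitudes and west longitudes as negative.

longitude 142.06°

Central angle δ = d/R = 0.181217 rad.
Converting: φ₁ = -0.719076 rad, θ = 3.178245 rad.
Destination latitude: φ₂ = arcsin( sin φ₁ cos δ + cos φ₁ sin δ cos θ ) = arcsin(-0.783417) = -51.57°.
Δλ = atan2( sin θ sin δ cos φ₁ , cos δ − sin φ₁ sin φ₂ ) = atan2(-0.004969, 0.467596) = -0.010626 rad = -0.61°.
λ₂ = λ₁ + Δλ = 142.06°.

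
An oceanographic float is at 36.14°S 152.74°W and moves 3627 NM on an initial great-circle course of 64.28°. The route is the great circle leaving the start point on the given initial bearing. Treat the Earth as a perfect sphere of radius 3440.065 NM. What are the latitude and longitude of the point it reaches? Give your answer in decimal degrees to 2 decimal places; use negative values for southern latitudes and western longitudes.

latitude 0.78°, longitude -101.16°

Angular distance δ = d/R = 3627 / 3440.065 = 1.054341 rad.
Start latitude φ₁ = -0.630762 rad; initial bearing θ = 1.121898 rad.
Destination latitude: φ₂ = arcsin( sin φ₁ cos δ + cos φ₁ sin δ cos θ ) = arcsin(0.013533) = 0.78°.
Δλ = atan2( sin θ sin δ cos φ₁ , cos δ − sin φ₁ sin φ₂ ) = atan2(0.632675, 0.501783) = 0.900269 rad = 51.58°.
λ₂ = -152.74° + 51.58° = -101.16°.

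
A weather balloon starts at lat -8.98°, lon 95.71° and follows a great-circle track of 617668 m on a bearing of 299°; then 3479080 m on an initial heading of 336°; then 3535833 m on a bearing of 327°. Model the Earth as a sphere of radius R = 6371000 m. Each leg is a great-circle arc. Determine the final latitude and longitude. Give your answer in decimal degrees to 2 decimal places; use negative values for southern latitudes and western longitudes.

latitude 46.95°, longitude 52.77°

Apply the spherical direct solution leg by leg, carrying full precision between legs.
Leg 1: from (-8.98°, 95.71°), δ = 617668/6371000 = 0.096950 rad, θ = 299° → φ = -6.26°, λ = 90.82°.
Leg 2: from (-6.26°, 90.82°), δ = 3479080/6371000 = 0.546081 rad, θ = 336° → φ = 22.24°, λ = 77.63°.
Leg 3: from (22.24°, 77.63°), δ = 3535833/6371000 = 0.554989 rad, θ = 327° → φ = 46.95°, λ = 52.77°.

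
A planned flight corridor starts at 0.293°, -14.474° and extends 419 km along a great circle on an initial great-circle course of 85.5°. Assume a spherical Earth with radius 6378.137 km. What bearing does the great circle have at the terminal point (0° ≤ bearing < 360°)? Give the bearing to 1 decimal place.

final bearing 85.5°

δ = 419/6378.137 = 0.065693 rad (3.7639°).
Converting: φ₁ = 0.005114 rad, θ = 1.492257 rad.
sin φ₂ = sin φ₁ cos δ + cos φ₁ sin δ cos θ = (0.005114)(0.997843) + (0.999987)(0.065646)(0.078459) = 0.010253
φ₂ = asin(0.010253) = 0.010253 rad = 0.587°.
Δλ = atan2( sin θ sin δ cos φ₁ , cos δ − sin φ₁ sin φ₂ ) = atan2(0.065443, 0.997791) = 0.065494 rad = 3.753°.
λ₂ = -14.474° + 3.753° = -10.721°.
The forward bearing on arrival equals the back-azimuth from the destination plus 180°.
Back-azimuth from P₂ (0.6°, -10.7°) to P₁ (0.3°, -14.5°), with Δλ' = λ₁ − λ₂ = -3.8°: atan2( sin Δλ' cos φ₁ , cos φ₂ sin φ₁ − sin φ₂ cos φ₁ cos Δλ' ) = 265.5°.
Final bearing = (265.5° + 180°) mod 360° = 85.5°.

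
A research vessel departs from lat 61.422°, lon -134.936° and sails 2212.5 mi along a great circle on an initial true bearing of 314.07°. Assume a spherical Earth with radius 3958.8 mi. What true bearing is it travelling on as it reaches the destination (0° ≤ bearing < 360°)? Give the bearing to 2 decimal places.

final bearing 241.90°

Central angle δ = d/R = 0.558881 rad.
Start latitude φ₁ = 1.072016 rad; initial bearing θ = 5.481556 rad.
sin φ₂ = sin φ₁ cos δ + cos φ₁ sin δ cos θ = (0.878167)(0.847849) + (0.478355)(0.530238)(0.695537) = 0.920970
φ₂ = asin(0.920970) = 1.170562 rad = 67.068°.
For the longitude increment, Δλ = atan2( sin θ sin δ cos φ₁, cos δ − sin φ₁ sin φ₂ ) = atan2(-0.182239, 0.039084) = -77.895°.
λ₂ = -134.936° + -77.895° = -212.831°, normalized to (−180°, 180°] → 147.169°.
The forward bearing on arrival equals the back-azimuth from the destination plus 180°.
Back-azimuth from P₂ (67.07°, 147.17°) to P₁ (61.42°, -134.94°), with Δλ' = λ₁ − λ₂ = -282.10°: atan2( sin Δλ' cos φ₁ , cos φ₂ sin φ₁ − sin φ₂ cos φ₁ cos Δλ' ) = 61.90°.
Final bearing = (61.90° + 180°) mod 360° = 241.90°.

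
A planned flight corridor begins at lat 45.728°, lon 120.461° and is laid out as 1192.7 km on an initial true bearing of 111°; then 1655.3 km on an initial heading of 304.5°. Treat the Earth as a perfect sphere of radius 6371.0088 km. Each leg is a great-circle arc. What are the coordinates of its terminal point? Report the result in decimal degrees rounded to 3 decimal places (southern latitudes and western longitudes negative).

Apply the spherical direct solution leg by leg, carrying full precision between legs.
Leg 1: from (45.728°, 120.461°), δ = 1192.7/6371.0088 = 0.187207 rad, θ = 111° → φ = 41.069°, λ = 133.786°.
Leg 2: from (41.069°, 133.786°), δ = 1655.3/6371.0088 = 0.259818 rad, θ = 304.5° → φ = 48.126°, λ = 115.292°.

latitude 48.126°, longitude 115.292°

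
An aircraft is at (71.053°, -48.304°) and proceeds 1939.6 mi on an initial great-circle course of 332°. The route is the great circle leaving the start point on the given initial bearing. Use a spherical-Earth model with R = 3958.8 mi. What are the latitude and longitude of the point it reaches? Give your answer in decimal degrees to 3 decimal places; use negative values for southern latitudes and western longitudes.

latitude 75.803°, longitude -164.039°

The arc subtends δ = 1939.6/3958.8 = 0.489946 rad at the centre.
Converting: φ₁ = 1.240109 rad, θ = 5.794493 rad.
sin φ₂ = sin φ₁ cos δ + cos φ₁ sin δ cos θ = (0.945819)(0.882358) + (0.324693)(0.470579)(0.882948) = 0.969460
φ₂ = asin(0.969460) = 1.323020 rad = 75.803°.
Then Δλ = atan2(-0.071732, -0.034576) = -2.019954 rad, from sin θ sin δ cos φ₁ over cos δ − sin φ₁ sin φ₂.
Hence λ₂ = -48.304° + -115.735° = -164.039°.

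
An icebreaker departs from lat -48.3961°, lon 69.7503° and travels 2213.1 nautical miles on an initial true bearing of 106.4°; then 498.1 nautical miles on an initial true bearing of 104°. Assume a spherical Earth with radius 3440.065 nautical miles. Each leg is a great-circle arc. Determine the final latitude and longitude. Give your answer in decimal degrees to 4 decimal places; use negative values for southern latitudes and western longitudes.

Apply the spherical direct solution leg by leg, carrying full precision between legs.
Leg 1: from (-48.3961°, 69.7503°), δ = 2213.1/3440.065 = 0.643331 rad, θ = 106.4° → φ = -45.2947°, λ = 124.6392°.
Leg 2: from (-45.2947°, 124.6392°), δ = 498.1/3440.065 = 0.144794 rad, θ = 104° → φ = -46.7066°, λ = 136.4198°.

latitude -46.7066°, longitude 136.4198°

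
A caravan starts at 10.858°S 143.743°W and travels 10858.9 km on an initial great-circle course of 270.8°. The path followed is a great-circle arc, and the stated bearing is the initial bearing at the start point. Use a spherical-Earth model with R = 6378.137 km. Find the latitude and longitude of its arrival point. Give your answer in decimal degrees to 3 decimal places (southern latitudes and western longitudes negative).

latitude 2.197°, longitude 118.991°

The arc subtends δ = 10858.9/6378.137 = 1.702519 rad at the centre.
Converting: φ₁ = -0.189508 rad, θ = 4.726352 rad.
Destination latitude: φ₂ = arcsin( sin φ₁ cos δ + cos φ₁ sin δ cos θ ) = arcsin(0.038335) = 2.197°.
Then Δλ = atan2(-0.973494, -0.124121) = -1.697612 rad, from sin θ sin δ cos φ₁ over cos δ − sin φ₁ sin φ₂.
λ₂ = -143.743° + -97.266° = -241.009°, normalized to (−180°, 180°] → 118.991°.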